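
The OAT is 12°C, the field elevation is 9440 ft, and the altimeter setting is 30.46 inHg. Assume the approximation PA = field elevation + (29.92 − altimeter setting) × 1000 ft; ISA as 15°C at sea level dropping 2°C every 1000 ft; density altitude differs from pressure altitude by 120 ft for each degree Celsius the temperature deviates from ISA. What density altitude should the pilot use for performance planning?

10676 ft

Pressure altitude = 9440 + (29.92 − 30.46) × 1000 = 9440 + (-540) = 8900 ft.
ISA temperature at 8900 ft = 15 − 2 × (8900/1000) = -2.8°C.
ISA deviation = 12 − (-2.8) = +14.8°C.
Density altitude = 8900 + 120 × (14.8) = 10676 ft.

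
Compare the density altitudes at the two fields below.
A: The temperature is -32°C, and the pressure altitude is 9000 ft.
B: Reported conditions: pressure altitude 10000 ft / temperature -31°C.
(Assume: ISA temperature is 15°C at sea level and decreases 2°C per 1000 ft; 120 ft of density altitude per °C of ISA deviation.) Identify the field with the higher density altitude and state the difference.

A: ISA temp = -3°C, deviation -29°C, DA = 9000 + 120 × (-29) = 5520 ft.
B: ISA temp = -5°C, deviation -26°C, DA = 10000 + 120 × (-26) = 6880 ft.
B is higher by 6880 − 5520 = 1360 ft.

B by 1360 ft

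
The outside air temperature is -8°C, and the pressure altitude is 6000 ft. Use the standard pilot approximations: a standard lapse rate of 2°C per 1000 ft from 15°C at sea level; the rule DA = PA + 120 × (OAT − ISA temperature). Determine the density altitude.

4680 ft

ISA temperature at 6000 ft = 15 − 2 × (6000/1000) = 3°C.
ISA deviation = -8 − 3 = -11°C.
Density altitude = 6000 + 120 × (-11) = 6000 + (-1320) = 4680 ft.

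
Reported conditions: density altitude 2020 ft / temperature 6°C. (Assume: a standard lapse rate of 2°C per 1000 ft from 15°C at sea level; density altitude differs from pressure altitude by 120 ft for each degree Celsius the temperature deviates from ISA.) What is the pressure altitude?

DA = PA + 120 × (OAT − (15 − 2·PA/1000)) = PA + 120·OAT − 1800 + 0.24·PA = 1.24·PA + 120·OAT − 1800.
So 1.24·PA = 2020 − 120 × 6 + 1800 = 3100.
PA = 3100 / 1.24 = 2500 ft.

2500 ft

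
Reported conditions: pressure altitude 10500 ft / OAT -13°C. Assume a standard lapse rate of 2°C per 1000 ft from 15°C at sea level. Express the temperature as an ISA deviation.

ISA temperature at 10500 ft = 15 − 2 × (10500/1000) = -6°C.
Deviation = OAT − ISA = -13 − (-6) = -7°C.

ISA-7°C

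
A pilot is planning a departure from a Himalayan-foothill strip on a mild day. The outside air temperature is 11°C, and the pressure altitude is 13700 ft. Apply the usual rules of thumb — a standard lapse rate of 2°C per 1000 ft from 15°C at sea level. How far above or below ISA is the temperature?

ISA+23.4°C

ISA temperature at 13700 ft = 15 − 2 × (13700/1000) = -12.4°C.
Deviation = OAT − ISA = 11 − (-12.4) = +23.4°C.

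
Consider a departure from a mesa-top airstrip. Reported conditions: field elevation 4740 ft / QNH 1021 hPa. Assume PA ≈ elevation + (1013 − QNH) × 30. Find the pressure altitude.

4500 ft

Pressure correction = (1013 − 1021) × 30 = -240 ft.
Pressure altitude = 4740 + (-240) = 4500 ft.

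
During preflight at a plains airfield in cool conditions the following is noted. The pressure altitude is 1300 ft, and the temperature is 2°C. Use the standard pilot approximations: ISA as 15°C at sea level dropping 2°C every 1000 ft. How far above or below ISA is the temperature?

ISA temperature at 1300 ft = 15 − 2 × (1300/1000) = 12.4°C.
Deviation = OAT − ISA = 2 − 12.4 = -10.4°C.

ISA-10.4°C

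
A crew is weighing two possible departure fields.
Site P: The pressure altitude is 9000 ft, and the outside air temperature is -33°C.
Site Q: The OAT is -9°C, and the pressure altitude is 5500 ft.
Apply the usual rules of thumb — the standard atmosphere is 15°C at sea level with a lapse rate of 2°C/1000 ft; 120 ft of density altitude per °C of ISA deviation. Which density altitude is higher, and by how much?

Site P: ISA temp = -3°C, deviation -30°C, DA = 9000 + 120 × (-30) = 5400 ft.
Site Q: ISA temp = 4°C, deviation -13°C, DA = 5500 + 120 × (-13) = 3940 ft.
Site P is higher by 5400 − 3940 = 1460 ft.

Site P by 1460 ft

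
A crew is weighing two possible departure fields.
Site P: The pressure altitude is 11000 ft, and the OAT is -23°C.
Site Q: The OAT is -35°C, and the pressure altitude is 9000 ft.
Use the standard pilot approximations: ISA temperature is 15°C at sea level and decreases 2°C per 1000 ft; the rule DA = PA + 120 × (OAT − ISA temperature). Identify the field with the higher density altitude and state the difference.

Site P: ISA temp = -7°C, deviation -16°C, DA = 11000 + 120 × (-16) = 9080 ft.
Site Q: ISA temp = -3°C, deviation -32°C, DA = 9000 + 120 × (-32) = 5160 ft.
Site P is higher by 9080 − 5160 = 3920 ft.

Site P by 3920 ft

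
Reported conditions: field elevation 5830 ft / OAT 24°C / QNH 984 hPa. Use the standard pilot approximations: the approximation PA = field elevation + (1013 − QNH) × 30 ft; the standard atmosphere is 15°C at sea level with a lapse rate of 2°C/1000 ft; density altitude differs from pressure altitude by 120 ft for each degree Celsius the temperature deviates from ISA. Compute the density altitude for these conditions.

9388 ft

Pressure altitude = 5830 + (1013 − 984) × 30 = 5830 + (+870) = 6700 ft.
ISA temperature at 6700 ft = 15 − 2 × (6700/1000) = 1.6°C.
ISA deviation = 24 − 1.6 = +22.4°C.
Density altitude = 6700 + 120 × (22.4) = 9388 ft.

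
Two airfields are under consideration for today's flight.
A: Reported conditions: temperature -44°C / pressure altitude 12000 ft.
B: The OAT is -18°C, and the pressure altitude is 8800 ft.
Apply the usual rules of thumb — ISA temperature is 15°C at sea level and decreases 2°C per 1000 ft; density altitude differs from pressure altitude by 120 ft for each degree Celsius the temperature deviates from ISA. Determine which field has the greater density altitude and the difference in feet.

A by 848 ft

A: ISA temp = -9°C, deviation -35°C, DA = 12000 + 120 × (-35) = 7800 ft.
B: ISA temp = -2.6°C, deviation -15.4°C, DA = 8800 + 120 × (-15.4) = 6952 ft.
A is higher by 7800 − 6952 = 848 ft.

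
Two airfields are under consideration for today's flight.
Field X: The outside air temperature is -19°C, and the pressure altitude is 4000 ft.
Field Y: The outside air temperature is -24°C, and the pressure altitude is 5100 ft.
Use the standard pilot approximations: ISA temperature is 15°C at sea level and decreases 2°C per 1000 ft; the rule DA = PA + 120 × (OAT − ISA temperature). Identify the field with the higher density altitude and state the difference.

Field Y by 764 ft

Field X: ISA temp = 7°C, deviation -26°C, DA = 4000 + 120 × (-26) = 880 ft.
Field Y: ISA temp = 4.8°C, deviation -28.8°C, DA = 5100 + 120 × (-28.8) = 1644 ft.
Field Y is higher by 1644 − 880 = 764 ft.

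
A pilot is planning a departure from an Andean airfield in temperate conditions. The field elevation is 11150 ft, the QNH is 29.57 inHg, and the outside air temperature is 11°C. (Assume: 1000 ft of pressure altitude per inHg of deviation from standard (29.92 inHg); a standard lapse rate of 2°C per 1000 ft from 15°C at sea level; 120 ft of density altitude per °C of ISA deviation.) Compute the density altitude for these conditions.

13780 ft

Pressure altitude = 11150 + (29.92 − 29.57) × 1000 = 11150 + (+350) = 11500 ft.
ISA temperature at 11500 ft = 15 − 2 × (11500/1000) = -8°C.
ISA deviation = 11 − (-8) = +19°C.
Density altitude = 11500 + 120 × (19) = 13780 ft.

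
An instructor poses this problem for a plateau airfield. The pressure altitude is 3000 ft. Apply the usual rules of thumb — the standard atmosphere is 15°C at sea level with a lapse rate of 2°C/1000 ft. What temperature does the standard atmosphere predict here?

9°C

ISA temperature = 15 − 2 × (3000/1000) = 15 − 6 = 9°C.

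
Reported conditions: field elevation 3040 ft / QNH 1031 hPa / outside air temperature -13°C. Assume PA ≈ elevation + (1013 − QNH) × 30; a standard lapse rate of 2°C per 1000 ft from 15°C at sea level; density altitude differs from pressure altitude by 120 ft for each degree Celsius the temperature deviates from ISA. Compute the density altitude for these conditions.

Pressure altitude = 3040 + (1013 − 1031) × 30 = 3040 + (-540) = 2500 ft.
ISA temperature at 2500 ft = 15 − 2 × (2500/1000) = 10°C.
ISA deviation = -13 − 10 = -23°C.
Density altitude = 2500 + 120 × (-23) = -260 ft.

-260 ft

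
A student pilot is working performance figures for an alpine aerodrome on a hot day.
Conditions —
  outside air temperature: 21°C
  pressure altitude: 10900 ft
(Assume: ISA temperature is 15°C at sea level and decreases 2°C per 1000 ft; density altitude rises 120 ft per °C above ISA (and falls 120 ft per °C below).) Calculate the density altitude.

ISA temperature at 10900 ft = 15 − 2 × (10900/1000) = -6.8°C.
ISA deviation = 21 − (-6.8) = +27.8°C.
Density altitude = 10900 + 120 × (27.8) = 10900 + (+3336) = 14236 ft.

14236 ft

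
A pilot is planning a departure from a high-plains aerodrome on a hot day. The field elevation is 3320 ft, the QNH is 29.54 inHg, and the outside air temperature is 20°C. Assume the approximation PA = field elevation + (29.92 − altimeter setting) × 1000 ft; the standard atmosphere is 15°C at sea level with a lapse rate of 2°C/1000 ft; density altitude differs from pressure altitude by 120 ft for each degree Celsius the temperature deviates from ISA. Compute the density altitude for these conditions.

5188 ft

Pressure altitude = 3320 + (29.92 − 29.54) × 1000 = 3320 + (+380) = 3700 ft.
ISA temperature at 3700 ft = 15 − 2 × (3700/1000) = 7.6°C.
ISA deviation = 20 − 7.6 = +12.4°C.
Density altitude = 3700 + 120 × (12.4) = 5188 ft.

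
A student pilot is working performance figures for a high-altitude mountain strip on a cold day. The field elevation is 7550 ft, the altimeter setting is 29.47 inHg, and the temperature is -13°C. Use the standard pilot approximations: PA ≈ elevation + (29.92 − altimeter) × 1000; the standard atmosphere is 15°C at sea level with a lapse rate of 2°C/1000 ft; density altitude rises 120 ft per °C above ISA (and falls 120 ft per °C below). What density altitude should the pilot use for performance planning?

6560 ft

Pressure altitude = 7550 + (29.92 − 29.47) × 1000 = 7550 + (+450) = 8000 ft.
ISA temperature at 8000 ft = 15 − 2 × (8000/1000) = -1°C.
ISA deviation = -13 − (-1) = -12°C.
Density altitude = 8000 + 120 × (-12) = 6560 ft.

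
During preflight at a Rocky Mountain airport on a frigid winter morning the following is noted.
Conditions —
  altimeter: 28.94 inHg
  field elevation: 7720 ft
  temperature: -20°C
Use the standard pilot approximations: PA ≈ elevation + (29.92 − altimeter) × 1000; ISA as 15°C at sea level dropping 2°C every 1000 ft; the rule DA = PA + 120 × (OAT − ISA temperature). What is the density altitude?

Pressure altitude = 7720 + (29.92 − 28.94) × 1000 = 7720 + (+980) = 8700 ft.
ISA temperature at 8700 ft = 15 − 2 × (8700/1000) = -2.4°C.
ISA deviation = -20 − (-2.4) = -17.6°C.
Density altitude = 8700 + 120 × (-17.6) = 6588 ft.

6588 ft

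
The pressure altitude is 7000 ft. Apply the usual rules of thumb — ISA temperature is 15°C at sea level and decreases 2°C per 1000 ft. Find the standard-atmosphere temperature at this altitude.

ISA temperature = 15 − 2 × (7000/1000) = 15 − 14 = 1°C.

1°C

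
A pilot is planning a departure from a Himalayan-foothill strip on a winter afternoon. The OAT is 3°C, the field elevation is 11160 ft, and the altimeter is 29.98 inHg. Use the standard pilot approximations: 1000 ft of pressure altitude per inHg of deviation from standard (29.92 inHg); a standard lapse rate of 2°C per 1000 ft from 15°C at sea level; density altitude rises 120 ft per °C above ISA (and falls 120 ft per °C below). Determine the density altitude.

Pressure altitude = 11160 + (29.92 − 29.98) × 1000 = 11160 + (-60) = 11100 ft.
ISA temperature at 11100 ft = 15 − 2 × (11100/1000) = -7.2°C.
ISA deviation = 3 − (-7.2) = +10.2°C.
Density altitude = 11100 + 120 × (10.2) = 12324 ft.

12324 ft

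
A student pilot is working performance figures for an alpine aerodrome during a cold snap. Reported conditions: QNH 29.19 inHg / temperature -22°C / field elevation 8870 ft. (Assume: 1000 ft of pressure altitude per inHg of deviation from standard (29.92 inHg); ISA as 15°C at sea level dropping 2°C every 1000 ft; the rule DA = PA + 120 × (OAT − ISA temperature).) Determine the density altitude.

7464 ft

Pressure altitude = 8870 + (29.92 − 29.19) × 1000 = 8870 + (+730) = 9600 ft.
ISA temperature at 9600 ft = 15 − 2 × (9600/1000) = -4.2°C.
ISA deviation = -22 − (-4.2) = -17.8°C.
Density altitude = 9600 + 120 × (-17.8) = 7464 ft.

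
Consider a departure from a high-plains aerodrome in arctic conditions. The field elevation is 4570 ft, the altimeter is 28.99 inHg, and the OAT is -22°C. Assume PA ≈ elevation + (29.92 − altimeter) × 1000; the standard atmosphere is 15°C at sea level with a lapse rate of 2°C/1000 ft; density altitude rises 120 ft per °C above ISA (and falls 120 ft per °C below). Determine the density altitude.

Pressure altitude = 4570 + (29.92 − 28.99) × 1000 = 4570 + (+930) = 5500 ft.
ISA temperature at 5500 ft = 15 − 2 × (5500/1000) = 4°C.
ISA deviation = -22 − 4 = -26°C.
Density altitude = 5500 + 120 × (-26) = 2380 ft.

2380 ft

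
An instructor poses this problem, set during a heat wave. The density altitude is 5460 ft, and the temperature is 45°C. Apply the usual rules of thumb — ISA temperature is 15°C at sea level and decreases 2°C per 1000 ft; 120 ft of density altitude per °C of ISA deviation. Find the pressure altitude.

1500 ft

DA = PA + 120 × (OAT − (15 − 2·PA/1000)) = PA + 120·OAT − 1800 + 0.24·PA = 1.24·PA + 120·OAT − 1800.
So 1.24·PA = 5460 − 120 × 45 + 1800 = 1860.
PA = 1860 / 1.24 = 1500 ft.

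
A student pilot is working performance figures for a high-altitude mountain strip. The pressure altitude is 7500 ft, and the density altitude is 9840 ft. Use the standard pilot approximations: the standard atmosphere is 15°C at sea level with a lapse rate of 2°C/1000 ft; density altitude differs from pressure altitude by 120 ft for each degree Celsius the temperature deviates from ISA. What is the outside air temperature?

Density altitude − pressure altitude = 9840 − 7500 = +2340 ft.
At 120 ft/°C that is an ISA deviation of 2340/120 = +19.5°C.
ISA temperature at 7500 ft = 15 − 2 × (7500/1000) = 0°C.
OAT = ISA + deviation = 0 + (+19.5) = 19.5°C.

19.5°C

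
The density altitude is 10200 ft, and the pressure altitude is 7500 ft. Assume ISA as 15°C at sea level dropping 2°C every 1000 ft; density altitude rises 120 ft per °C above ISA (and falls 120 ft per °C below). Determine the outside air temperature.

Density altitude − pressure altitude = 10200 − 7500 = +2700 ft.
At 120 ft/°C that is an ISA deviation of 2700/120 = +22.5°C.
ISA temperature at 7500 ft = 15 − 2 × (7500/1000) = 0°C.
OAT = ISA + deviation = 0 + (+22.5) = 22.5°C.

22.5°C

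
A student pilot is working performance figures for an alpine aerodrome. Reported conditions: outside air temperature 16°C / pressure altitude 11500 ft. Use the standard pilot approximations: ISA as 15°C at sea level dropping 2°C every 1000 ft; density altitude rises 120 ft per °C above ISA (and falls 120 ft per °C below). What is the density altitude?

14380 ft

ISA temperature at 11500 ft = 15 − 2 × (11500/1000) = -8°C.
ISA deviation = 16 − (-8) = +24°C.
Density altitude = 11500 + 120 × (24) = 11500 + (+2880) = 14380 ft.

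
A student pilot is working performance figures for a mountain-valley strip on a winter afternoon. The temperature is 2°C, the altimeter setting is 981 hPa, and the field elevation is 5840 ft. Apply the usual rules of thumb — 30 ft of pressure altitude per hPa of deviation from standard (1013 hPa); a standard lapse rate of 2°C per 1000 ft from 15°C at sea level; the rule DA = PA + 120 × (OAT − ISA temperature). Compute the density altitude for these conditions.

6872 ft

Pressure altitude = 5840 + (1013 − 981) × 30 = 5840 + (+960) = 6800 ft.
ISA temperature at 6800 ft = 15 − 2 × (6800/1000) = 1.4°C.
ISA deviation = 2 − 1.4 = +0.6°C.
Density altitude = 6800 + 120 × (0.6) = 6872 ft.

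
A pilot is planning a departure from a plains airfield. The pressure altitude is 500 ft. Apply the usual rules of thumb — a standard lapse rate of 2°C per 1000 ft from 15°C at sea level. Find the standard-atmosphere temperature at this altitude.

14°C

ISA temperature = 15 − 2 × (500/1000) = 15 − 1 = 14°C.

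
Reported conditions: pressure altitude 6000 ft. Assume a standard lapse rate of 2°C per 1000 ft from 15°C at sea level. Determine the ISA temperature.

ISA temperature = 15 − 2 × (6000/1000) = 15 − 12 = 3°C.

3°C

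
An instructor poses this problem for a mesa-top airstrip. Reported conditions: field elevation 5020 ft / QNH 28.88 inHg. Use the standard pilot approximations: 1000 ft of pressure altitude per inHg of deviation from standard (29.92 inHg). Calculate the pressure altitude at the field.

6060 ft

Pressure correction = (29.92 − 28.88) × 1000 = +1040 ft.
Pressure altitude = 5020 + (+1040) = 6060 ft.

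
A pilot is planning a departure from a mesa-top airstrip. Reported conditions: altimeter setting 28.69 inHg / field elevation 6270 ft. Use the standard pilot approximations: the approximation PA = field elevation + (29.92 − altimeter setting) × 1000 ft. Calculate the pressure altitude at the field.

Pressure correction = (29.92 − 28.69) × 1000 = +1230 ft.
Pressure altitude = 6270 + (+1230) = 7500 ft.

7500 ft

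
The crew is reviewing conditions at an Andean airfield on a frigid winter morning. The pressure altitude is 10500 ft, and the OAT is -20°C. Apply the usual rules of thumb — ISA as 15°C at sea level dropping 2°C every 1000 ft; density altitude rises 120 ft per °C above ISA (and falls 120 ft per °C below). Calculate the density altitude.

8820 ft

ISA temperature at 10500 ft = 15 − 2 × (10500/1000) = -6°C.
ISA deviation = -20 − (-6) = -14°C.
Density altitude = 10500 + 120 × (-14) = 10500 + (-1680) = 8820 ft.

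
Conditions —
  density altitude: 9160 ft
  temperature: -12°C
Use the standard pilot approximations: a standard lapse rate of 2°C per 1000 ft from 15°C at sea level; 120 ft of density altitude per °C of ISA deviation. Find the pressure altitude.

10000 ft

DA = PA + 120 × (OAT − (15 − 2·PA/1000)) = PA + 120·OAT − 1800 + 0.24·PA = 1.24·PA + 120·OAT − 1800.
So 1.24·PA = 9160 − 120 × (-12) + 1800 = 12400.
PA = 12400 / 1.24 = 10000 ft.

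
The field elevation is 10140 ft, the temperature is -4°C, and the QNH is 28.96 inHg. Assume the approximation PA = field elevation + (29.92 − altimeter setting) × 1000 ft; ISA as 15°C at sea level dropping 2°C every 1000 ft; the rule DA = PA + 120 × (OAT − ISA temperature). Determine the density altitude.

11484 ft

Pressure altitude = 10140 + (29.92 − 28.96) × 1000 = 10140 + (+960) = 11100 ft.
ISA temperature at 11100 ft = 15 − 2 × (11100/1000) = -7.2°C.
ISA deviation = -4 − (-7.2) = +3.2°C.
Density altitude = 11100 + 120 × (3.2) = 11484 ft.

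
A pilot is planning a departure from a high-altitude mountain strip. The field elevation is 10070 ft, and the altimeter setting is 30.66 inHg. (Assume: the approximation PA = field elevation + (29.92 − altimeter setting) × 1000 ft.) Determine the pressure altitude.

9330 ft

Pressure correction = (29.92 − 30.66) × 1000 = -740 ft.
Pressure altitude = 10070 + (-740) = 9330 ft.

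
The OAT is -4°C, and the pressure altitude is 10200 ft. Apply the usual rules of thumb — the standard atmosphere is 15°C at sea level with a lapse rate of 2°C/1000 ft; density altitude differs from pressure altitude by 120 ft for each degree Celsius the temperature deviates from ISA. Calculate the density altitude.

10368 ft

ISA temperature at 10200 ft = 15 − 2 × (10200/1000) = -5.4°C.
ISA deviation = -4 − (-5.4) = +1.4°C.
Density altitude = 10200 + 120 × (1.4) = 10200 + (+168) = 10368 ft.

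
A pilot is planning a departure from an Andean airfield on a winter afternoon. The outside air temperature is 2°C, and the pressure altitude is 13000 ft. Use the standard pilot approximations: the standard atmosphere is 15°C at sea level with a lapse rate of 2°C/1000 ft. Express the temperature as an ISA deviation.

ISA+13°C

ISA temperature at 13000 ft = 15 − 2 × (13000/1000) = -11°C.
Deviation = OAT − ISA = 2 − (-11) = +13°C.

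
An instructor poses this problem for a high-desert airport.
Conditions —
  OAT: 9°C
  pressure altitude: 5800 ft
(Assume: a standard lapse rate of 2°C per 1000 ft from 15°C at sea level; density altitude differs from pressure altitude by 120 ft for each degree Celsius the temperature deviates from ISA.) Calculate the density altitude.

ISA temperature at 5800 ft = 15 − 2 × (5800/1000) = 3.4°C.
ISA deviation = 9 − 3.4 = +5.6°C.
Density altitude = 5800 + 120 × (5.6) = 5800 + (+672) = 6472 ft.

6472 ft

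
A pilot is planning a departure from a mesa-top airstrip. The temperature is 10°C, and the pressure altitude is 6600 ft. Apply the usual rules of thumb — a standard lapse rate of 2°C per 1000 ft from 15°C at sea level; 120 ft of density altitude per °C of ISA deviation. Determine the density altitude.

ISA temperature at 6600 ft = 15 − 2 × (6600/1000) = 1.8°C.
ISA deviation = 10 − 1.8 = +8.2°C.
Density altitude = 6600 + 120 × (8.2) = 6600 + (+984) = 7584 ft.

7584 ft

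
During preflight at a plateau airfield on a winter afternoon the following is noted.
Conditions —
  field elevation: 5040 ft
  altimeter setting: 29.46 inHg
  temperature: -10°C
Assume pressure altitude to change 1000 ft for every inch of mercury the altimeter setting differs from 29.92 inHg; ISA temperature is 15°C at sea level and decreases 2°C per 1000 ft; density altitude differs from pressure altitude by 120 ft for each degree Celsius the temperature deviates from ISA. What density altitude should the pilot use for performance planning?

Pressure altitude = 5040 + (29.92 − 29.46) × 1000 = 5040 + (+460) = 5500 ft.
ISA temperature at 5500 ft = 15 − 2 × (5500/1000) = 4°C.
ISA deviation = -10 − 4 = -14°C.
Density altitude = 5500 + 120 × (-14) = 3820 ft.

3820 ft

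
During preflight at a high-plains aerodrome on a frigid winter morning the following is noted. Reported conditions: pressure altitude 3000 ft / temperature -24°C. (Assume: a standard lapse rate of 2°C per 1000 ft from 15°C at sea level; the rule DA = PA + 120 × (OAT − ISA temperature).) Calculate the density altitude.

-960 ft

ISA temperature at 3000 ft = 15 − 2 × (3000/1000) = 9°C.
ISA deviation = -24 − 9 = -33°C.
Density altitude = 3000 + 120 × (-33) = 3000 + (-3960) = -960 ft.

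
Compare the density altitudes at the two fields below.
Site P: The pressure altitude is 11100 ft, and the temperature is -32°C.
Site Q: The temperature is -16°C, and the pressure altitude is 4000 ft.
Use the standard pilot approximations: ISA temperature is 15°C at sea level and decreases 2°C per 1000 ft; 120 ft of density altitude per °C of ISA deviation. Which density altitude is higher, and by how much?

Site P: ISA temp = -7.2°C, deviation -24.8°C, DA = 11100 + 120 × (-24.8) = 8124 ft.
Site Q: ISA temp = 7°C, deviation -23°C, DA = 4000 + 120 × (-23) = 1240 ft.
Site P is higher by 8124 − 1240 = 6884 ft.

Site P by 6884 ft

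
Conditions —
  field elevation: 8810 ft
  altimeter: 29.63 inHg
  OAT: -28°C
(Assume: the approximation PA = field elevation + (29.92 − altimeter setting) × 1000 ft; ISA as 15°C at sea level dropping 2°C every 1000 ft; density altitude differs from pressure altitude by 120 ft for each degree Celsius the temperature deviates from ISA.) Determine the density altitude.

6124 ft

Pressure altitude = 8810 + (29.92 − 29.63) × 1000 = 8810 + (+290) = 9100 ft.
ISA temperature at 9100 ft = 15 − 2 × (9100/1000) = -3.2°C.
ISA deviation = -28 − (-3.2) = -24.8°C.
Density altitude = 9100 + 120 × (-24.8) = 6124 ft.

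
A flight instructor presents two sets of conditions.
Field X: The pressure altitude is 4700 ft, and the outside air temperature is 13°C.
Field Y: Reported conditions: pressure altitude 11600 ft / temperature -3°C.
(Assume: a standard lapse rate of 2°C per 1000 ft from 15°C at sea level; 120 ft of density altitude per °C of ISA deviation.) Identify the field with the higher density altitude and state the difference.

Field X: ISA temp = 5.6°C, deviation +7.4°C, DA = 4700 + 120 × 7.4 = 5588 ft.
Field Y: ISA temp = -8.2°C, deviation +5.2°C, DA = 11600 + 120 × 5.2 = 12224 ft.
Field Y is higher by 12224 − 5588 = 6636 ft.

Field Y by 6636 ft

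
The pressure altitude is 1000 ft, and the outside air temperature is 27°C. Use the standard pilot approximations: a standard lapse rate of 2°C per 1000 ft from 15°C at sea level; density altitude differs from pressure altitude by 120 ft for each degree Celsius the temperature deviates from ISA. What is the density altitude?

2680 ft

ISA temperature at 1000 ft = 15 − 2 × (1000/1000) = 13°C.
ISA deviation = 27 − 13 = +14°C.
Density altitude = 1000 + 120 × (14) = 1000 + (+1680) = 2680 ft.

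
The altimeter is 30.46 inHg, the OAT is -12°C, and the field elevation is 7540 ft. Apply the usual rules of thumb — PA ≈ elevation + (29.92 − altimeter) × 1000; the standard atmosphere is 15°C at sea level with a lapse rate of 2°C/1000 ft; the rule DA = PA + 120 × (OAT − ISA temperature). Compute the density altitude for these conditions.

Pressure altitude = 7540 + (29.92 − 30.46) × 1000 = 7540 + (-540) = 7000 ft.
ISA temperature at 7000 ft = 15 − 2 × (7000/1000) = 1°C.
ISA deviation = -12 − 1 = -13°C.
Density altitude = 7000 + 120 × (-13) = 5440 ft.

5440 ft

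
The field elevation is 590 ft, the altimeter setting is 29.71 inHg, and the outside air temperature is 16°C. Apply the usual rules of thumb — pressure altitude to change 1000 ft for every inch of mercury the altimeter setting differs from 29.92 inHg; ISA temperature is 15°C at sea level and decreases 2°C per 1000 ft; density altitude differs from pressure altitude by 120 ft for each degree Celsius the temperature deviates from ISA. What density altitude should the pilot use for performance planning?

Pressure altitude = 590 + (29.92 − 29.71) × 1000 = 590 + (+210) = 800 ft.
ISA temperature at 800 ft = 15 − 2 × (800/1000) = 13.4°C.
ISA deviation = 16 − 13.4 = +2.6°C.
Density altitude = 800 + 120 × (2.6) = 1112 ft.

1112 ft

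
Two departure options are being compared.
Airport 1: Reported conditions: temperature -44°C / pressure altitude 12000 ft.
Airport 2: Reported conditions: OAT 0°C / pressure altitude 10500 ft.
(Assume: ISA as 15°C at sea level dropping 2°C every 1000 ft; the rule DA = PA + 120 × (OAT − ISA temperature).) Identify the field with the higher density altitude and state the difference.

Airport 1: ISA temp = -9°C, deviation -35°C, DA = 12000 + 120 × (-35) = 7800 ft.
Airport 2: ISA temp = -6°C, deviation +6°C, DA = 10500 + 120 × 6 = 11220 ft.
Airport 2 is higher by 11220 − 7800 = 3420 ft.

Airport 2 by 3420 ft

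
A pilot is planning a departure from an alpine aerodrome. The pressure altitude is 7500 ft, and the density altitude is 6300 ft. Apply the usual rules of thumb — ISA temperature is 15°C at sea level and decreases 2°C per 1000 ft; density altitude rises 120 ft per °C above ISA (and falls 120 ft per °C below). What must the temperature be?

-10°C

Density altitude − pressure altitude = 6300 − 7500 = -1200 ft.
At 120 ft/°C that is an ISA deviation of -1200/120 = -10°C.
ISA temperature at 7500 ft = 15 − 2 × (7500/1000) = 0°C.
OAT = ISA + deviation = 0 + (-10) = -10°C.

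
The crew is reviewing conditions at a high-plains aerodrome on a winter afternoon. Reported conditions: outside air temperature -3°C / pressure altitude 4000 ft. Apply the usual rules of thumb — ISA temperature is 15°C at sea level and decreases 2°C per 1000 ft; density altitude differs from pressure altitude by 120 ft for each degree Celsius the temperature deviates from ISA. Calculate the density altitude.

ISA temperature at 4000 ft = 15 − 2 × (4000/1000) = 7°C.
ISA deviation = -3 − 7 = -10°C.
Density altitude = 4000 + 120 × (-10) = 4000 + (-1200) = 2800 ft.

2800 ft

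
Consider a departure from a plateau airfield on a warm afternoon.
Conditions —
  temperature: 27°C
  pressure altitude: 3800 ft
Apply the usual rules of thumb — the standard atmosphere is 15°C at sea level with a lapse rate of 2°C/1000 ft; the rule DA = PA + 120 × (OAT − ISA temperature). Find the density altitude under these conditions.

6152 ft

ISA temperature at 3800 ft = 15 − 2 × (3800/1000) = 7.4°C.
ISA deviation = 27 − 7.4 = +19.6°C.
Density altitude = 3800 + 120 × (19.6) = 3800 + (+2352) = 6152 ft.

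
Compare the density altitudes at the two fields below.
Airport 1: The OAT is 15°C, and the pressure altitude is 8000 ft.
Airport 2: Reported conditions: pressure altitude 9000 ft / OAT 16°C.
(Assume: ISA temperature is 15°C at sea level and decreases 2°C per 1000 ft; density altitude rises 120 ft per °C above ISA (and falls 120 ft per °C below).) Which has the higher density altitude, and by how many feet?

Airport 2 by 1360 ft

Airport 1: ISA temp = -1°C, deviation +16°C, DA = 8000 + 120 × 16 = 9920 ft.
Airport 2: ISA temp = -3°C, deviation +19°C, DA = 9000 + 120 × 19 = 11280 ft.
Airport 2 is higher by 11280 − 9920 = 1360 ft.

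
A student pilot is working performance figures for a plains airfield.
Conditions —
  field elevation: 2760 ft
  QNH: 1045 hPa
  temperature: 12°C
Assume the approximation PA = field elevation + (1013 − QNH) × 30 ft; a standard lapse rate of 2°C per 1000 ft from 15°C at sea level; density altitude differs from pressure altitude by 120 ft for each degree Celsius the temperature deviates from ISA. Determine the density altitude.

Pressure altitude = 2760 + (1013 − 1045) × 30 = 2760 + (-960) = 1800 ft.
ISA temperature at 1800 ft = 15 − 2 × (1800/1000) = 11.4°C.
ISA deviation = 12 − 11.4 = +0.6°C.
Density altitude = 1800 + 120 × (0.6) = 1872 ft.

1872 ft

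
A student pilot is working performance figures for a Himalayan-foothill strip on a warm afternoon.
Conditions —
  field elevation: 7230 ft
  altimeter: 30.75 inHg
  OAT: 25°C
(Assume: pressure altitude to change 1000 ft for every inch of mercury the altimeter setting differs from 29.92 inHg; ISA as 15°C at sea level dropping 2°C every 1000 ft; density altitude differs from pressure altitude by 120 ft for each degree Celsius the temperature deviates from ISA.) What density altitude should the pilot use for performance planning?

9136 ft

Pressure altitude = 7230 + (29.92 − 30.75) × 1000 = 7230 + (-830) = 6400 ft.
ISA temperature at 6400 ft = 15 − 2 × (6400/1000) = 2.2°C.
ISA deviation = 25 − 2.2 = +22.8°C.
Density altitude = 6400 + 120 × (22.8) = 9136 ft.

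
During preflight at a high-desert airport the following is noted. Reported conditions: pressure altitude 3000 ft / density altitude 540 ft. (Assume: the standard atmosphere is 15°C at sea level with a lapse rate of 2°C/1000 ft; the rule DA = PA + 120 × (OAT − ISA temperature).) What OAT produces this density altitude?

Density altitude − pressure altitude = 540 − 3000 = -2460 ft.
At 120 ft/°C that is an ISA deviation of -2460/120 = -20.5°C.
ISA temperature at 3000 ft = 15 − 2 × (3000/1000) = 9°C.
OAT = ISA + deviation = 9 + (-20.5) = -11.5°C.

-11.5°C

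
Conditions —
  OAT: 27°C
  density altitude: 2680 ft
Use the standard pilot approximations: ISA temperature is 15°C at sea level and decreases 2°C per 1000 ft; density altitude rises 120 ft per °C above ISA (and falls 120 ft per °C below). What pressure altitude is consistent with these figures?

1000 ft

DA = PA + 120 × (OAT − (15 − 2·PA/1000)) = PA + 120·OAT − 1800 + 0.24·PA = 1.24·PA + 120·OAT − 1800.
So 1.24·PA = 2680 − 120 × 27 + 1800 = 1240.
PA = 1240 / 1.24 = 1000 ft.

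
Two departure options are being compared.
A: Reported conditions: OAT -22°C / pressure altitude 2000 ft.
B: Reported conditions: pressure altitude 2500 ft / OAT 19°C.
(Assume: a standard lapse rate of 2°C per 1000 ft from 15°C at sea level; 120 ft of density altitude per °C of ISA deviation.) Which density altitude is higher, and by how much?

B by 5540 ft

A: ISA temp = 11°C, deviation -33°C, DA = 2000 + 120 × (-33) = -1960 ft.
B: ISA temp = 10°C, deviation +9°C, DA = 2500 + 120 × 9 = 3580 ft.
B is higher by 3580 − (-1960) = 5540 ft.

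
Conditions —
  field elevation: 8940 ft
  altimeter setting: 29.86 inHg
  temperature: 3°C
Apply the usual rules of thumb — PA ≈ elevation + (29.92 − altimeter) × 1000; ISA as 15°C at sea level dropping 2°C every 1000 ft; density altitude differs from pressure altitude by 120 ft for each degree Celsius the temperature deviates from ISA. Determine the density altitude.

9720 ft

Pressure altitude = 8940 + (29.92 − 29.86) × 1000 = 8940 + (+60) = 9000 ft.
ISA temperature at 9000 ft = 15 − 2 × (9000/1000) = -3°C.
ISA deviation = 3 − (-3) = +6°C.
Density altitude = 9000 + 120 × (6) = 9720 ft.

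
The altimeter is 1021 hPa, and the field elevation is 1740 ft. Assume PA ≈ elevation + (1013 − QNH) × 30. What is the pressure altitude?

1500 ft

Pressure correction = (1013 − 1021) × 30 = -240 ft.
Pressure altitude = 1740 + (-240) = 1500 ft.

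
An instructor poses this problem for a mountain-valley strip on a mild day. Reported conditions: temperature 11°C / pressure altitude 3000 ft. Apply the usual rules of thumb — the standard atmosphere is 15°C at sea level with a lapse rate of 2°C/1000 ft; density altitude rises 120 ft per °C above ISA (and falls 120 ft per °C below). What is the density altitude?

3240 ft

ISA temperature at 3000 ft = 15 − 2 × (3000/1000) = 9°C.
ISA deviation = 11 − 9 = +2°C.
Density altitude = 3000 + 120 × (2) = 3000 + (+240) = 3240 ft.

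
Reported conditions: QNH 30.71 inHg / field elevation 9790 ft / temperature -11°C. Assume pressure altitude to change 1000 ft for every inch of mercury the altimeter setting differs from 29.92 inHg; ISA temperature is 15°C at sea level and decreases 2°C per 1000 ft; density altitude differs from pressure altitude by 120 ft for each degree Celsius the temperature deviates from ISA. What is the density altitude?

Pressure altitude = 9790 + (29.92 − 30.71) × 1000 = 9790 + (-790) = 9000 ft.
ISA temperature at 9000 ft = 15 − 2 × (9000/1000) = -3°C.
ISA deviation = -11 − (-3) = -8°C.
Density altitude = 9000 + 120 × (-8) = 8040 ft.

8040 ft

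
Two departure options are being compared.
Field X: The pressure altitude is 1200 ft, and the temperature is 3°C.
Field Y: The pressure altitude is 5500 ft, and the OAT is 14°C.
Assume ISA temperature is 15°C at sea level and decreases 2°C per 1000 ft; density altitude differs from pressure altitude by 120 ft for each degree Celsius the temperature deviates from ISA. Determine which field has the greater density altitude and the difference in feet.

Field X: ISA temp = 12.6°C, deviation -9.6°C, DA = 1200 + 120 × (-9.6) = 48 ft.
Field Y: ISA temp = 4°C, deviation +10°C, DA = 5500 + 120 × 10 = 6700 ft.
Field Y is higher by 6700 − 48 = 6652 ft.

Field Y by 6652 ft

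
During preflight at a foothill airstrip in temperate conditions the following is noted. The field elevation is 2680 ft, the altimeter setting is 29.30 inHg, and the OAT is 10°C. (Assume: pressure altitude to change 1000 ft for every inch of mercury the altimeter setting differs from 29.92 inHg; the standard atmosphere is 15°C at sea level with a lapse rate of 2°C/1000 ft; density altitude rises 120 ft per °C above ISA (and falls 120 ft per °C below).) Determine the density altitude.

Pressure altitude = 2680 + (29.92 − 29.30) × 1000 = 2680 + (+620) = 3300 ft.
ISA temperature at 3300 ft = 15 − 2 × (3300/1000) = 8.4°C.
ISA deviation = 10 − 8.4 = +1.6°C.
Density altitude = 3300 + 120 × (1.6) = 3492 ft.

3492 ft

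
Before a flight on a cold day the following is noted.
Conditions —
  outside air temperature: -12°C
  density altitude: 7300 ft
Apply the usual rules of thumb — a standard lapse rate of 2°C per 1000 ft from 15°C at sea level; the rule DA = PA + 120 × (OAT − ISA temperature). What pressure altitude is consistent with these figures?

DA = PA + 120 × (OAT − (15 − 2·PA/1000)) = PA + 120·OAT − 1800 + 0.24·PA = 1.24·PA + 120·OAT − 1800.
So 1.24·PA = 7300 − 120 × (-12) + 1800 = 10540.
PA = 10540 / 1.24 = 8500 ft.

8500 ft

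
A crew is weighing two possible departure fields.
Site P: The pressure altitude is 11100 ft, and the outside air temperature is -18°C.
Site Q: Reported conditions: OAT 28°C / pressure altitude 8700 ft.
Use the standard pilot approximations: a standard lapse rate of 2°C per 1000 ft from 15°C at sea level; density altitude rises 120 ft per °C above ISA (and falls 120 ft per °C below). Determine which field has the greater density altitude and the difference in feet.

Site P: ISA temp = -7.2°C, deviation -10.8°C, DA = 11100 + 120 × (-10.8) = 9804 ft.
Site Q: ISA temp = -2.4°C, deviation +30.4°C, DA = 8700 + 120 × 30.4 = 12348 ft.
Site Q is higher by 12348 − 9804 = 2544 ft.

Site Q by 2544 ft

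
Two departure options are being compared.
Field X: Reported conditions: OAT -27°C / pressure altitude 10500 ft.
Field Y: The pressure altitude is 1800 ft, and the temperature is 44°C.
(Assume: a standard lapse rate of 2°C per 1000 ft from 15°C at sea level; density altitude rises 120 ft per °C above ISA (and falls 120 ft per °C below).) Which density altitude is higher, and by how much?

Field X by 2268 ft

Field X: ISA temp = -6°C, deviation -21°C, DA = 10500 + 120 × (-21) = 7980 ft.
Field Y: ISA temp = 11.4°C, deviation +32.6°C, DA = 1800 + 120 × 32.6 = 5712 ft.
Field X is higher by 7980 − 5712 = 2268 ft.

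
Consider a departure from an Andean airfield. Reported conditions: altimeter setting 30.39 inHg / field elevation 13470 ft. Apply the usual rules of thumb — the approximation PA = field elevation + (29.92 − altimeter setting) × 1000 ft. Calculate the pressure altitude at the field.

Pressure correction = (29.92 − 30.39) × 1000 = -470 ft.
Pressure altitude = 13470 + (-470) = 13000 ft.

13000 ft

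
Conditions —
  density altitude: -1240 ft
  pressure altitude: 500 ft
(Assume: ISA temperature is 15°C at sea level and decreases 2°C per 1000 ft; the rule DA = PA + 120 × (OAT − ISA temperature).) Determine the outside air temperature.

-0.5°C

Density altitude − pressure altitude = -1240 − 500 = -1740 ft.
At 120 ft/°C that is an ISA deviation of -1740/120 = -14.5°C.
ISA temperature at 500 ft = 15 − 2 × (500/1000) = 14°C.
OAT = ISA + deviation = 14 + (-14.5) = -0.5°C.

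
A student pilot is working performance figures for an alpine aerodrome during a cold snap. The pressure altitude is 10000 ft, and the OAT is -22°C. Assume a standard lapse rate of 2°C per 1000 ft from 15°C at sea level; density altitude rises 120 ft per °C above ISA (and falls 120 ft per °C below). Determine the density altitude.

ISA temperature at 10000 ft = 15 − 2 × (10000/1000) = -5°C.
ISA deviation = -22 − (-5) = -17°C.
Density altitude = 10000 + 120 × (-17) = 10000 + (-2040) = 7960 ft.

7960 ft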